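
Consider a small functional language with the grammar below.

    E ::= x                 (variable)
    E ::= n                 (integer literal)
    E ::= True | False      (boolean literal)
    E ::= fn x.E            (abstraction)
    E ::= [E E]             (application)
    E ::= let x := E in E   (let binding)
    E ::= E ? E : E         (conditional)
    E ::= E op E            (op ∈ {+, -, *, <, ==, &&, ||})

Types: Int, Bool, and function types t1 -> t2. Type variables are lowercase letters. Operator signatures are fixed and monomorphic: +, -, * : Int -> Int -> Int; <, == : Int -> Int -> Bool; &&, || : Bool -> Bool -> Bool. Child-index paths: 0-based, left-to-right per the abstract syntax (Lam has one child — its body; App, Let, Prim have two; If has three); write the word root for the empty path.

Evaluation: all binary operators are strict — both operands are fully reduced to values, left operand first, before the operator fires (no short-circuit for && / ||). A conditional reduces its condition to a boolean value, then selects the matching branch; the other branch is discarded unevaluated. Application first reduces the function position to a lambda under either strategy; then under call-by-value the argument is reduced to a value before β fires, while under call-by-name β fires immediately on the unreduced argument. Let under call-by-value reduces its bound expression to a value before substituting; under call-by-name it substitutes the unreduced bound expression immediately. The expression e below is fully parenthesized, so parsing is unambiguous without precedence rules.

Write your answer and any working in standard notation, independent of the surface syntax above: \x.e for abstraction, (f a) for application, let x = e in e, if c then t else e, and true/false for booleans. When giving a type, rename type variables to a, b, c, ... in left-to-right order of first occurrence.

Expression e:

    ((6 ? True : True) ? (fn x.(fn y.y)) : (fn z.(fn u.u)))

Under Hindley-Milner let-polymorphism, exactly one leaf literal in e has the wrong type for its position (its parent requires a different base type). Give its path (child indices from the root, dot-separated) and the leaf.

Answer: 0.0 : 6

Working:
  unify Int ~ Bool
  FAIL: mismatch Int ~ Bool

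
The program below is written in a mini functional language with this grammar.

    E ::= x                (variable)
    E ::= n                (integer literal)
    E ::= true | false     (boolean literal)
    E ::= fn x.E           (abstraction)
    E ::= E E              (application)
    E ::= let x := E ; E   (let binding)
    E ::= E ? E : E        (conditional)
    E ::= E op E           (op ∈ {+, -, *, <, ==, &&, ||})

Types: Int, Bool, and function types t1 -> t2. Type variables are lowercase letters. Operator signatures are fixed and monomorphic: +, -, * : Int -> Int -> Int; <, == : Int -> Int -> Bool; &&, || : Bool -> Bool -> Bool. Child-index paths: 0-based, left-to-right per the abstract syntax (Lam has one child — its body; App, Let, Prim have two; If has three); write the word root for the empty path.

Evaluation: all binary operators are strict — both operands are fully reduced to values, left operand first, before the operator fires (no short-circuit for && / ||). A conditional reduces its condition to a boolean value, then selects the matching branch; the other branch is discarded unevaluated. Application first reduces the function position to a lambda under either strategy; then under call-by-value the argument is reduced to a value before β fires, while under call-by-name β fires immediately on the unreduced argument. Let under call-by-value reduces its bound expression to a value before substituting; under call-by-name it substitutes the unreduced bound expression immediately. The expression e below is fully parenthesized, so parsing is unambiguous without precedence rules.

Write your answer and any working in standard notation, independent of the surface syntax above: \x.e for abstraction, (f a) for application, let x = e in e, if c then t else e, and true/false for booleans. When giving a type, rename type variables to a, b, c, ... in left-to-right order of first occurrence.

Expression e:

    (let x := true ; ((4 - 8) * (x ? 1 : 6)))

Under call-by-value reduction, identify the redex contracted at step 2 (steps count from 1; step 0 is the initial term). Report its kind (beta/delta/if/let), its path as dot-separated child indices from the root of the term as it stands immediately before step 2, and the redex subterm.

Trace:
step 0: (let x = true in ((4 - 8) * (if x then 1 else 6)))
step 1: [let@root] ((4 - 8) * (if true then 1 else 6))
step 2: [delta@0] (-4 * (if true then 1 else 6))

Answer: delta at 0 : (4 - 8)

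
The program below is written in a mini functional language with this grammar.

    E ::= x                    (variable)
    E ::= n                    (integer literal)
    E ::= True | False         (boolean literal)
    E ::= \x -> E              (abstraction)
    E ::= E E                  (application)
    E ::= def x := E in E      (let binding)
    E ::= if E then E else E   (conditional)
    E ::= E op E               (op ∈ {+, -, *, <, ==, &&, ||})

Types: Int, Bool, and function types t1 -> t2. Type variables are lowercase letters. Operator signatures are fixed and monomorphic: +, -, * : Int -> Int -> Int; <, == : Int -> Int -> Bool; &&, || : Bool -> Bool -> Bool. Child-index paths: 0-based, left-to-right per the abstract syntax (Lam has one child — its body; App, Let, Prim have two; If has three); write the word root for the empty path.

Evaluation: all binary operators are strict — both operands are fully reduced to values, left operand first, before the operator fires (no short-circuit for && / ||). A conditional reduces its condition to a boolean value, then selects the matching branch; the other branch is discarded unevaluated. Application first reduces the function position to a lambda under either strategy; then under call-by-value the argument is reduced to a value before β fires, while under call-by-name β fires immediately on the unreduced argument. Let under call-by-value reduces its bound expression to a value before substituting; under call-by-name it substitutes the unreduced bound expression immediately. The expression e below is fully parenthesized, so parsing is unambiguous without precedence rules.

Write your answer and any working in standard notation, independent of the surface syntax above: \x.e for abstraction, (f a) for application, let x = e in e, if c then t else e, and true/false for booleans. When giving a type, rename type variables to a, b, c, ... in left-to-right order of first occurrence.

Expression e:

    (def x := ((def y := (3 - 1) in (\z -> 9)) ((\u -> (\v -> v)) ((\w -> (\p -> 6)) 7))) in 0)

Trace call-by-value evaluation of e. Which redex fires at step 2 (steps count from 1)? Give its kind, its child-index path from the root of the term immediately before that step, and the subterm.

Working:
step 0: (let x = ((let y = (3 - 1) in (\z.9)) ((\u.(\v.v)) ((\w.(\p.6)) 7))) in 0)
step 1: [delta@0.0.0] (let x = ((let y = 2 in (\z.9)) ((\u.(\v.v)) ((\w.(\p.6)) 7))) in 0)
step 2: [let@0.0] (let x = ((\z.9) ((\u.(\v.v)) ((\w.(\p.6)) 7))) in 0)

Answer: let at 0.0 : (let y = 2 in (\z.9))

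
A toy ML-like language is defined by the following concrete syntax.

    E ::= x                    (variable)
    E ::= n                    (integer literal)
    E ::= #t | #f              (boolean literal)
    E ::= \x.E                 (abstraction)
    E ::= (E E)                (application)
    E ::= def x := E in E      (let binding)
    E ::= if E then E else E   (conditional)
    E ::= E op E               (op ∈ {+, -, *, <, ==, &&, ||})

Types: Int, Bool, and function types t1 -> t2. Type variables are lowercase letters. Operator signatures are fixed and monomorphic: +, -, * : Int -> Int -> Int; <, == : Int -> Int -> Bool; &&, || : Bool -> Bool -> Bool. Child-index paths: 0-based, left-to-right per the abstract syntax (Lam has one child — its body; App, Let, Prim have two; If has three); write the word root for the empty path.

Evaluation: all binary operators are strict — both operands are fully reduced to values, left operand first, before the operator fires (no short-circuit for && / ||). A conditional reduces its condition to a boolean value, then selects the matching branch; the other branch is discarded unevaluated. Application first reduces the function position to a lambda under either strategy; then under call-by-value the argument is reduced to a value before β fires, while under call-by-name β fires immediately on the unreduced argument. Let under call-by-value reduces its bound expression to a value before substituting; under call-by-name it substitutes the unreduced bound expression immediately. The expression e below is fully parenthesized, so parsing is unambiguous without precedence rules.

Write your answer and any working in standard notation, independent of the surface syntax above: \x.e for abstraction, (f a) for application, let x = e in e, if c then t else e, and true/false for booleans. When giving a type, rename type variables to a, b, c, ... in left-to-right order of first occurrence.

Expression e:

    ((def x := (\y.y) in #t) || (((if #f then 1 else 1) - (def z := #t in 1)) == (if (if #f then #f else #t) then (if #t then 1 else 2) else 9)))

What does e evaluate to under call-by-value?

Answer: true

Derivation:
step 0: ((let x = (\y.y) in true) || (((if false then 1 else 1) - (let z = true in 1)) == (if (if false then false else true) then (if true then 1 else 2) else 9)))
step 1: [let@0] (true || (((if false then 1 else 1) - (let z = true in 1)) == (if (if false then false else true) then (if true then 1 else 2) else 9)))
step 2: [if@1.0.0] (true || ((1 - (let z = true in 1)) == (if (if false then false else true) then (if true then 1 else 2) else 9)))
step 3: [let@1.0.1] (true || ((1 - 1) == (if (if false then false else true) then (if true then 1 else 2) else 9)))
step 4: [delta@1.0] (true || (0 == (if (if false then false else true) then (if true then 1 else 2) else 9)))
step 5: [if@1.1.0] (true || (0 == (if true then (if true then 1 else 2) else 9)))
step 6: [if@1.1] (true || (0 == (if true then 1 else 2)))
step 7: [if@1.1] (true || (0 == 1))
step 8: [delta@1] (true || false)
step 9: [delta@root] true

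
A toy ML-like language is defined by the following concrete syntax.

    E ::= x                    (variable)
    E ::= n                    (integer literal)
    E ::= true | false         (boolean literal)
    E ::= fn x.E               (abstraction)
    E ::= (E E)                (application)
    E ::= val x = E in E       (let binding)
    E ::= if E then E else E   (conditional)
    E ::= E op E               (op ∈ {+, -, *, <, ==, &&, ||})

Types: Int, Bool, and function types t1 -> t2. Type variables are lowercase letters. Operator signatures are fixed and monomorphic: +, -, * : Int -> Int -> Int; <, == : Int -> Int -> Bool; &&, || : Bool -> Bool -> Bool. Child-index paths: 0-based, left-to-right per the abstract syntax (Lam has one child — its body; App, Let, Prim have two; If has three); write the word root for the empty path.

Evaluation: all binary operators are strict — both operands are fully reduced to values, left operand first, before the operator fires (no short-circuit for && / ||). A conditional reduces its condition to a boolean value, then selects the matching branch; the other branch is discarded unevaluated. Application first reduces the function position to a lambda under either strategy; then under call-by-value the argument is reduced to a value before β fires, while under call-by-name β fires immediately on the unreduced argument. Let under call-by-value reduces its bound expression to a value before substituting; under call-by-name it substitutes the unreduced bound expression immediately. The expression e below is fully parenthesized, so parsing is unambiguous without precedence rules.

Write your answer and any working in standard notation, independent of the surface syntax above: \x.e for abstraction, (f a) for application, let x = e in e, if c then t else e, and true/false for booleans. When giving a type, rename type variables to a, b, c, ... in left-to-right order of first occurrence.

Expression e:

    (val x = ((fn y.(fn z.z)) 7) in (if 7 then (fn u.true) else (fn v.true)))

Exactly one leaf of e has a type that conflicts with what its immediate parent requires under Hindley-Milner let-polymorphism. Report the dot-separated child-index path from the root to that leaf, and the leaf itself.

Trace:
z : b
\z._ : b -> b
\y._ : a -> b -> b
  unify a -> b -> b ~ Int -> c
  unify a ~ Int
  unify b -> b ~ c
_ _ : b -> b
let x : forall. b -> b
  unify Int ~ Bool
  FAIL: mismatch Int ~ Bool

Answer: 1.0 : 7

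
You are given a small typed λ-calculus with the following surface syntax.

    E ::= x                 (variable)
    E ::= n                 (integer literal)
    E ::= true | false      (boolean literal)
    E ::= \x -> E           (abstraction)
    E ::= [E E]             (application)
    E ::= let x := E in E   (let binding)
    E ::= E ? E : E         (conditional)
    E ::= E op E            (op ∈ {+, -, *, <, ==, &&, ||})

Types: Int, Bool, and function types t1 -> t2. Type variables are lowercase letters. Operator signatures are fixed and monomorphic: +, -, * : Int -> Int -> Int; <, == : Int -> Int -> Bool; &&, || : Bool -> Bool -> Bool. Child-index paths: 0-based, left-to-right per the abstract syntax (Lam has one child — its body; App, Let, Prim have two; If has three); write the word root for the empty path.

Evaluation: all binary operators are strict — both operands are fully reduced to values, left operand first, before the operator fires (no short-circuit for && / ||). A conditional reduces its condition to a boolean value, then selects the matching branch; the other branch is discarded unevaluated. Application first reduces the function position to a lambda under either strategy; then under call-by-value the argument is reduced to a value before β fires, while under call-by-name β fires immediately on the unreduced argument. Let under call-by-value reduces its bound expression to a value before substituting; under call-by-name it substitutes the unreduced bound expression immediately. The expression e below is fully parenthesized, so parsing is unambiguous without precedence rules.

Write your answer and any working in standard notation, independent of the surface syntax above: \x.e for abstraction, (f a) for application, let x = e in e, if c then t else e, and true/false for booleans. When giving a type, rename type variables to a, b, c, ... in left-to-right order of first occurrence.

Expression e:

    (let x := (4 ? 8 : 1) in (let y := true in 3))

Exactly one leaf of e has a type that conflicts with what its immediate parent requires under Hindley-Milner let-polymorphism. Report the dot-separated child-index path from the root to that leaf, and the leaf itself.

Answer: 0.0 : 4

Trace:
  unify Int ~ Bool
  FAIL: mismatch Int ~ Bool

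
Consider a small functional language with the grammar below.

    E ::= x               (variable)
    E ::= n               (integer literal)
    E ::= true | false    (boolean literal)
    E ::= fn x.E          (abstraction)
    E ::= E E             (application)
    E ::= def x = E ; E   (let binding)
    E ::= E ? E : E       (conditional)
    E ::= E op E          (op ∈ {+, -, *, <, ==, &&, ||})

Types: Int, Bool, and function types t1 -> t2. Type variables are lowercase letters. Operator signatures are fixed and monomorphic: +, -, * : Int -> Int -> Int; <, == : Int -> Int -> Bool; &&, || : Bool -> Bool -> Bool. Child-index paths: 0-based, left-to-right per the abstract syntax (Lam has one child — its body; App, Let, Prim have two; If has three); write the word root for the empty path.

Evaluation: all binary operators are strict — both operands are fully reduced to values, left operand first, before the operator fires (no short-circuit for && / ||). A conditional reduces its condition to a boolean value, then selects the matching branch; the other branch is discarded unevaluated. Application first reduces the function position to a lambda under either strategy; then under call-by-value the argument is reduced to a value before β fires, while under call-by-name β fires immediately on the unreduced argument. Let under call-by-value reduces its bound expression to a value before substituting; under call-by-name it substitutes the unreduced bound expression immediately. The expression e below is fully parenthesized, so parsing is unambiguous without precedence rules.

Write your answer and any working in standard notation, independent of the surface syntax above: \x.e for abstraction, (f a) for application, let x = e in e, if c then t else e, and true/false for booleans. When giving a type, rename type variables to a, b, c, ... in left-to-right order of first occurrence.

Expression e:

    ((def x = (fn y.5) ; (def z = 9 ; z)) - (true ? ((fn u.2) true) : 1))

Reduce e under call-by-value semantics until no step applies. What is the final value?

Derivation:
step 0: ((let x = (\y.5) in (let z = 9 in z)) - (if true then ((\u.2) true) else 1))
step 1: [let@0] ((let z = 9 in z) - (if true then ((\u.2) true) else 1))
step 2: [let@0] (9 - (if true then ((\u.2) true) else 1))
step 3: [if@1] (9 - ((\u.2) true))
step 4: [beta@1] (9 - 2)
step 5: [delta@root] 7

Answer: 7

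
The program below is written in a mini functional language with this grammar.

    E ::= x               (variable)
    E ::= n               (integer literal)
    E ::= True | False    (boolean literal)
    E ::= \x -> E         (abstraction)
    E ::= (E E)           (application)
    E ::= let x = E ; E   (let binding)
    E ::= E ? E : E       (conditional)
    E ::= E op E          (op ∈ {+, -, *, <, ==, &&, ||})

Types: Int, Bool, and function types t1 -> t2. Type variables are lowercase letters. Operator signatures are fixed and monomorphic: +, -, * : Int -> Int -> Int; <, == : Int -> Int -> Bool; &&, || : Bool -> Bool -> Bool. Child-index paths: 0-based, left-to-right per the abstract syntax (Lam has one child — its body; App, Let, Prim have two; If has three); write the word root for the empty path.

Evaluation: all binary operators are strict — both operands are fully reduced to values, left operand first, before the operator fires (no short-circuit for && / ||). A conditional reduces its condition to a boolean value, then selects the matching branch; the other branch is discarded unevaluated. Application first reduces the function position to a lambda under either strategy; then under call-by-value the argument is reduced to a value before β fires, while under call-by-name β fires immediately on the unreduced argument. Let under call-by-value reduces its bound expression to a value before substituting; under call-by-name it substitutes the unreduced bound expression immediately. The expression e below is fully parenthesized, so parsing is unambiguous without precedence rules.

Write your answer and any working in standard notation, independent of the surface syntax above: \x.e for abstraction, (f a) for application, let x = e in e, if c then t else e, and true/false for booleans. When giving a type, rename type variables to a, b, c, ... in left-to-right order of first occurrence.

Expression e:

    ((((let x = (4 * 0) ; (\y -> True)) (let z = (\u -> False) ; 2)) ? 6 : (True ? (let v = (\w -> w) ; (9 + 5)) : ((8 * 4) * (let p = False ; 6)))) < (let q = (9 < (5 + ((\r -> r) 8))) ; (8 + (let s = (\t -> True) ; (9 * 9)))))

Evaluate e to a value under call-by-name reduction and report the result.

Answer: true

Working:
step 0: ((if ((let x = (4 * 0) in (\y.true)) (let z = (\u.false) in 2)) then 6 else (if true then (let v = (\w.w) in (9 + 5)) else ((8 * 4) * (let p = false in 6)))) < (let q = (9 < (5 + ((\r.r) 8))) in (8 + (let s = (\t.true) in (9 * 9)))))
step 1: [let@0.0.0] ((if ((\y.true) (let z = (\u.false) in 2)) then 6 else (if true then (let v = (\w.w) in (9 + 5)) else ((8 * 4) * (let p = false in 6)))) < (let q = (9 < (5 + ((\r.r) 8))) in (8 + (let s = (\t.true) in (9 * 9)))))
step 2: [beta@0.0] ((if true then 6 else (if true then (let v = (\w.w) in (9 + 5)) else ((8 * 4) * (let p = false in 6)))) < (let q = (9 < (5 + ((\r.r) 8))) in (8 + (let s = (\t.true) in (9 * 9)))))
step 3: [if@0] (6 < (let q = (9 < (5 + ((\r.r) 8))) in (8 + (let s = (\t.true) in (9 * 9)))))
step 4: [let@1] (6 < (8 + (let s = (\t.true) in (9 * 9))))
step 5: [let@1.1] (6 < (8 + (9 * 9)))
step 6: [delta@1.1] (6 < (8 + 81))
step 7: [delta@1] (6 < 89)
step 8: [delta@root] true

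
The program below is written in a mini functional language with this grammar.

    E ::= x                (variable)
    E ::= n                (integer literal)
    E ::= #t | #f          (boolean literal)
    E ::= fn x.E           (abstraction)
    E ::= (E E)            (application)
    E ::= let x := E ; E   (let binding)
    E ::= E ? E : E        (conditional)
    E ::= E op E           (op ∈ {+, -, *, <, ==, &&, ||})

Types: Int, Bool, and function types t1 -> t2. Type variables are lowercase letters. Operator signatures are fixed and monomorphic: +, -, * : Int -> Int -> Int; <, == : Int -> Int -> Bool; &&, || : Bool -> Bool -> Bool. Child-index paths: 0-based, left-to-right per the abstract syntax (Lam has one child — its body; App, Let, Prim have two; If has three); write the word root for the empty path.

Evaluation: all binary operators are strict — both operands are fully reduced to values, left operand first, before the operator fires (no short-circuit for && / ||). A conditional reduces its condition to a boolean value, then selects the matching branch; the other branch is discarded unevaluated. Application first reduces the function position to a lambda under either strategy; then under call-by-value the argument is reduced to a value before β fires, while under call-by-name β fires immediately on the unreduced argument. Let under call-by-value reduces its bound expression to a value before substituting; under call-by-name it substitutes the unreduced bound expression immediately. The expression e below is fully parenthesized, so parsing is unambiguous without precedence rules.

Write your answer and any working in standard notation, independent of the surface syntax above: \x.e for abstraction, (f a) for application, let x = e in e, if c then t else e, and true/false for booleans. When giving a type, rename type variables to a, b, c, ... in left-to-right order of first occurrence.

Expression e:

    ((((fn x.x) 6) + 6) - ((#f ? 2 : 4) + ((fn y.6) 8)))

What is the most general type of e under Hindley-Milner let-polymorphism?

Answer: Int

Working:
x : a
\x._ : a -> a
  unify a -> a ~ Int -> b
  unify a ~ Int
  unify Int ~ b
_ _ : Int
  unify Int ~ Int
  unify Int ~ Int
  unify Int ~ Int
  unify Bool ~ Bool
  unify Int ~ Int
  unify Int ~ Int
\y._ : c -> Int
  unify c -> Int ~ Int -> d
  unify c ~ Int
  unify Int ~ d
_ _ : Int
  unify Int ~ Int
  unify Int ~ Int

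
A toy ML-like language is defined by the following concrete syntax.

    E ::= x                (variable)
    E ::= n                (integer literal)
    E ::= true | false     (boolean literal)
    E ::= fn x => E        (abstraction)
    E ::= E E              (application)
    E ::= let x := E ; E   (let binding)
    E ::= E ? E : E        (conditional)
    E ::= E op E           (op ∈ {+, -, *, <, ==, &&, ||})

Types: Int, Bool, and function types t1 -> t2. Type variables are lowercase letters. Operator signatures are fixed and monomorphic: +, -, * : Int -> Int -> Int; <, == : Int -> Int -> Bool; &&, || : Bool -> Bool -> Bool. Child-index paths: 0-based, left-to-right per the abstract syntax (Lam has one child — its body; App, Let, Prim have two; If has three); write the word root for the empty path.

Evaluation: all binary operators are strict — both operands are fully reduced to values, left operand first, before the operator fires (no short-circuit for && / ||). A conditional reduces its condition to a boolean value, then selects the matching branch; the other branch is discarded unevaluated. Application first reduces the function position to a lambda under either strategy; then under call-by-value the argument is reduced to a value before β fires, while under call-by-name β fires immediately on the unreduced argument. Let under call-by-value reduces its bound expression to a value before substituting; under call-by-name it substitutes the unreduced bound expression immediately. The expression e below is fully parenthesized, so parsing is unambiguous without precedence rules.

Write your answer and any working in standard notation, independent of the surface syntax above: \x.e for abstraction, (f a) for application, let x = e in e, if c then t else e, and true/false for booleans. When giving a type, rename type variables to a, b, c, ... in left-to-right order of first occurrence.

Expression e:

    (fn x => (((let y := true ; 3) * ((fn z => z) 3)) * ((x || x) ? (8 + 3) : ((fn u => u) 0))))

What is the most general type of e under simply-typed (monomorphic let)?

Answer: Bool -> Int

Derivation:
let y : Bool
  unify Int ~ Int
z : b
\z._ : b -> b
  unify b -> b ~ Int -> c
  unify b ~ Int
  unify Int ~ c
_ _ : Int
  unify Int ~ Int
  unify Int ~ Int
x : a
  unify a ~ Bool
x : Bool
  unify Bool ~ Bool
  unify Bool ~ Bool
  unify Int ~ Int
  unify Int ~ Int
u : d
\u._ : d -> d
  unify d -> d ~ Int -> e
  unify d ~ Int
  unify Int ~ e
_ _ : Int
  unify Int ~ Int
  unify Int ~ Int
\x._ : Bool -> Int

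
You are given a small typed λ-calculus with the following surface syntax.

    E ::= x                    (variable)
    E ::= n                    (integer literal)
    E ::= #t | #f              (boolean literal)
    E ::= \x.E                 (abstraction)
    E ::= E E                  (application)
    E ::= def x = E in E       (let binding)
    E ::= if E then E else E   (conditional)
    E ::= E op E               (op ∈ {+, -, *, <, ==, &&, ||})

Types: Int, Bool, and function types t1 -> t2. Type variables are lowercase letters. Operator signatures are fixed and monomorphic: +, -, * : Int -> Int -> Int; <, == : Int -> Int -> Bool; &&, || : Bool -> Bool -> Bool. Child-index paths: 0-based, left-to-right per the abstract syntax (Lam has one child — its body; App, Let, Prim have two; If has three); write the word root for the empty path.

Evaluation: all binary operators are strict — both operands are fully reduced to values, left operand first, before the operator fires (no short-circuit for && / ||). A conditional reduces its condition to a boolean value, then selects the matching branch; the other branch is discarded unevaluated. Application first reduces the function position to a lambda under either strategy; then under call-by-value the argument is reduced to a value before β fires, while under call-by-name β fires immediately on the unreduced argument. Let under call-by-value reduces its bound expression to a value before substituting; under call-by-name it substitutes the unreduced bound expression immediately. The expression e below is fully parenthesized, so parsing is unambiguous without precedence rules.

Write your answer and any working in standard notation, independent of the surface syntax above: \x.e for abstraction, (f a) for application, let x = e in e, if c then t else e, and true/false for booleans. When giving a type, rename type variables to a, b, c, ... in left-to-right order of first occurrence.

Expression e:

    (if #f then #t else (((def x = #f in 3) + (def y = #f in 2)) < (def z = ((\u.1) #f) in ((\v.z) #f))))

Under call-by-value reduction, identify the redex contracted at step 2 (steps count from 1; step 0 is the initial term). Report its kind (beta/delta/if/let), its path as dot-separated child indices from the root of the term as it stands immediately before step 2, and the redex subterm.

Answer: let at 0.0 : (let x = false in 3)

Working:
step 0: (if false then true else (((let x = false in 3) + (let y = false in 2)) < (let z = ((\u.1) false) in ((\v.z) false))))
step 1: [if@root] (((let x = false in 3) + (let y = false in 2)) < (let z = ((\u.1) false) in ((\v.z) false)))
step 2: [let@0.0] ((3 + (let y = false in 2)) < (let z = ((\u.1) false) in ((\v.z) false)))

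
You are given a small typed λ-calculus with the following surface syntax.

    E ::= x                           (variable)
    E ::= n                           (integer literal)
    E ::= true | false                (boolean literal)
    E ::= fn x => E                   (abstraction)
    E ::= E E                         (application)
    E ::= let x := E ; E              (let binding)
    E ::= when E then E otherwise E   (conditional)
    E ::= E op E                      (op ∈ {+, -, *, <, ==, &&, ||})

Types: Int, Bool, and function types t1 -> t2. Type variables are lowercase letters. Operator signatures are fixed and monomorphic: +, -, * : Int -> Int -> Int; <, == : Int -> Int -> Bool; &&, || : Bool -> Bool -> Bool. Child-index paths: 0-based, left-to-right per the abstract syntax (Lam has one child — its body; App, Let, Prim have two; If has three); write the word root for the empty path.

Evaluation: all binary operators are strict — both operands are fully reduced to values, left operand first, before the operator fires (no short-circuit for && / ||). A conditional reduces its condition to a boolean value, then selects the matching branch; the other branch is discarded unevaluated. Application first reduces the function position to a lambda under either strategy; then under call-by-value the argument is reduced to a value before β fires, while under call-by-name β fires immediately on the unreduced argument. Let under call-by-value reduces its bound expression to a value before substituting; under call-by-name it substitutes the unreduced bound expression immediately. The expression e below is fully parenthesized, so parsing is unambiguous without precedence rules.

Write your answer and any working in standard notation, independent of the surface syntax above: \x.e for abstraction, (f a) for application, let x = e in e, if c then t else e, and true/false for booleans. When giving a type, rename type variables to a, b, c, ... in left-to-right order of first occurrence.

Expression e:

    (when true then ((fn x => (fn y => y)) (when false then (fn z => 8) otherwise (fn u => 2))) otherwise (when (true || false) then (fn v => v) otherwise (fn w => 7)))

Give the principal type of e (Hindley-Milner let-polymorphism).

Working:
  unify Bool ~ Bool
y : b
\y._ : b -> b
\x._ : a -> b -> b
  unify Bool ~ Bool
\z._ : c -> Int
\u._ : d -> Int
  unify c -> Int ~ d -> Int
  unify c ~ d
  unify Int ~ Int
  unify a -> b -> b ~ (d -> Int) -> e
  unify a ~ d -> Int
  unify b -> b ~ e
_ _ : b -> b
  unify Bool ~ Bool
  unify Bool ~ Bool
  unify Bool ~ Bool
v : f
\v._ : f -> f
\w._ : g -> Int
  unify f -> f ~ g -> Int
  unify f ~ g
  unify g ~ Int
  unify b -> b ~ Int -> Int
  unify b ~ Int
  unify Int ~ Int

Answer: Int -> Int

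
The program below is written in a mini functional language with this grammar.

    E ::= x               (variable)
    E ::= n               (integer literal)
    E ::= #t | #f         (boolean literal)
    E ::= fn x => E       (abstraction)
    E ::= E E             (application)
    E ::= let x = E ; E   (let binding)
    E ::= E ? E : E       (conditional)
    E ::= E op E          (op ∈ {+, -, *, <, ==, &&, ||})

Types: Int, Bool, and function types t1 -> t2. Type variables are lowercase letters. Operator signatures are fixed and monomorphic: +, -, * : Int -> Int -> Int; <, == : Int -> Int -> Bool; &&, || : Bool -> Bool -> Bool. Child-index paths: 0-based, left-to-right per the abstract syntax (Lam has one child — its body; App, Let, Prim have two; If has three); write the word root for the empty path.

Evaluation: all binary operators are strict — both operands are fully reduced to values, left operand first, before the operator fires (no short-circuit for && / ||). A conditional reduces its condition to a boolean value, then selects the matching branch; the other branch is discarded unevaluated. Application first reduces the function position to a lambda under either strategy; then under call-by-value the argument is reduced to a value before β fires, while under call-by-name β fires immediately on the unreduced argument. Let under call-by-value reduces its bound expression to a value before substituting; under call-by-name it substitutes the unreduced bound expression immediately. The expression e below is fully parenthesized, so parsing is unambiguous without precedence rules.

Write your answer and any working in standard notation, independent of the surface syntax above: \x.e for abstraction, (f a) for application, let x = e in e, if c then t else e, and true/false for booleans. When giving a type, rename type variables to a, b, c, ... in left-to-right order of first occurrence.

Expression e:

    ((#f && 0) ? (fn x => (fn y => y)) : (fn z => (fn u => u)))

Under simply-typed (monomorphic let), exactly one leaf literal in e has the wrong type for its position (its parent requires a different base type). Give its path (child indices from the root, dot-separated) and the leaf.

Answer: 0.1 : 0

Trace:
  unify Bool ~ Bool
  unify Int ~ Bool
  FAIL: mismatch Int ~ Bool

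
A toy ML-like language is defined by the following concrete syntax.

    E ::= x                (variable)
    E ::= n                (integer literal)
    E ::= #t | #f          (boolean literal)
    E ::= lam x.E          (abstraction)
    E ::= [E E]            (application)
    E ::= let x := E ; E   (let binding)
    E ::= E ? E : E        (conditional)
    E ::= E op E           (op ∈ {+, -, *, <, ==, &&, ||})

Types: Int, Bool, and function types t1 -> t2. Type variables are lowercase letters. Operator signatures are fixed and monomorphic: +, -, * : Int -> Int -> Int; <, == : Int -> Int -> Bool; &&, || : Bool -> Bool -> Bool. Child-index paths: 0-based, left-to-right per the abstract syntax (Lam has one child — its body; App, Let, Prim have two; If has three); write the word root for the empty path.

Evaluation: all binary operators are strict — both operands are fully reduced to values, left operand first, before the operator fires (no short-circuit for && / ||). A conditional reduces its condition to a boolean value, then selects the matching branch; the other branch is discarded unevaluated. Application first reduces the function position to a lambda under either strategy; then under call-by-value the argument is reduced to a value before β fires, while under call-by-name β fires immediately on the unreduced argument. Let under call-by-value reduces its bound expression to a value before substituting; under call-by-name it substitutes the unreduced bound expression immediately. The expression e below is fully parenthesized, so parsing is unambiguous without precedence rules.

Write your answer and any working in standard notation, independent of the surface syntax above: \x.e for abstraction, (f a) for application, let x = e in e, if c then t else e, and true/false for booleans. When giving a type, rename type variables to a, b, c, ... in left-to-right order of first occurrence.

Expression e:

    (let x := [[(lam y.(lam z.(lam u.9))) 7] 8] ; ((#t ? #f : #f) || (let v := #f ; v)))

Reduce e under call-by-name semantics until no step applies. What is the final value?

Trace:
step 0: (let x = (((\y.(\z.(\u.9))) 7) 8) in ((if true then false else false) || (let v = false in v)))
step 1: [let@root] ((if true then false else false) || (let v = false in v))
step 2: [if@0] (false || (let v = false in v))
step 3: [let@1] (false || false)
step 4: [delta@root] false

Answer: false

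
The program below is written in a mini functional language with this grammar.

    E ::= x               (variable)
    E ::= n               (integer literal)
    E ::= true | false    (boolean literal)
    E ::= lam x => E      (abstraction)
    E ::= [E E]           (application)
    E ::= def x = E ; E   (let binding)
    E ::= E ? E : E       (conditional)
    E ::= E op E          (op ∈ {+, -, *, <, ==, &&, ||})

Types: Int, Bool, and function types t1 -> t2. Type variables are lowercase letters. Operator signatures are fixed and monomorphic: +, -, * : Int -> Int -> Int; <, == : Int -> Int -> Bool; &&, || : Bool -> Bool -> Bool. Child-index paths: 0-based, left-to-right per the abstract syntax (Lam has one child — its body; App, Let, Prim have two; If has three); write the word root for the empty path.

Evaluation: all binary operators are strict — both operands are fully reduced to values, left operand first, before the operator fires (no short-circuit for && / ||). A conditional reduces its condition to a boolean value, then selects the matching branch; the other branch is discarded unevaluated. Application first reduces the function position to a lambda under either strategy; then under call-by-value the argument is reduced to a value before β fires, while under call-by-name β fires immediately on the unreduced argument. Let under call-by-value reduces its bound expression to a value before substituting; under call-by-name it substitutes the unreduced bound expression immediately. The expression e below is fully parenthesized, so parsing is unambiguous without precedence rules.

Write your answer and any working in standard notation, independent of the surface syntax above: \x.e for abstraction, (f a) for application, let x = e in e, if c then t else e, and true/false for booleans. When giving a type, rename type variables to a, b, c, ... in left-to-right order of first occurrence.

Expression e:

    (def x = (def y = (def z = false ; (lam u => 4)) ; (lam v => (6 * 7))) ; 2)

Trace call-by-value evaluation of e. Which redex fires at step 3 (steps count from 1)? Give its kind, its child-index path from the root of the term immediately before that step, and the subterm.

Trace:
step 0: (let x = (let y = (let z = false in (\u.4)) in (\v.(6 * 7))) in 2)
step 1: [let@0.0] (let x = (let y = (\u.4) in (\v.(6 * 7))) in 2)
step 2: [let@0] (let x = (\v.(6 * 7)) in 2)
step 3: [let@root] 2

Answer: let at root : (let x = (\v.(6 * 7)) in 2)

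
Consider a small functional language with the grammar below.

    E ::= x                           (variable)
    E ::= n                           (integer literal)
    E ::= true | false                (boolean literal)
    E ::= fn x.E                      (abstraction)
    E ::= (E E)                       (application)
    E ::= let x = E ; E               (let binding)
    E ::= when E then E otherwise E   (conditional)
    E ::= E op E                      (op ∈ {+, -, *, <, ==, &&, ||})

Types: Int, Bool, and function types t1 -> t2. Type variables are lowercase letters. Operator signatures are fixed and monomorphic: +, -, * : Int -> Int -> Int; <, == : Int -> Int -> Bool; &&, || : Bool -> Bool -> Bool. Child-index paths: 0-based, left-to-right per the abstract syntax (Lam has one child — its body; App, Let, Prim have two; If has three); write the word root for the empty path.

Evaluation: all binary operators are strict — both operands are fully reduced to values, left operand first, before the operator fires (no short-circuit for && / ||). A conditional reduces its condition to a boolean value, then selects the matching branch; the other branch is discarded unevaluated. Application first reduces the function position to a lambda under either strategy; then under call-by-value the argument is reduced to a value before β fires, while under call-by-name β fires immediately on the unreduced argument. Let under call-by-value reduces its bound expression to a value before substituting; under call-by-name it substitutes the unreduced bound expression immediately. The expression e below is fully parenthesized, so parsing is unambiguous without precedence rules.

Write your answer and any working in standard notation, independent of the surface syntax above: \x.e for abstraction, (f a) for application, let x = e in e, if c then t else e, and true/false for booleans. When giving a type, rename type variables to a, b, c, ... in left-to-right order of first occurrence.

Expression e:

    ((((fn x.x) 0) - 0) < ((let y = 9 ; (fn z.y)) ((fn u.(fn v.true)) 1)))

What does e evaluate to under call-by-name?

Answer: true

Trace:
step 0: ((((\x.x) 0) - 0) < ((let y = 9 in (\z.y)) ((\u.(\v.true)) 1)))
step 1: [beta@0.0] ((0 - 0) < ((let y = 9 in (\z.y)) ((\u.(\v.true)) 1)))
step 2: [delta@0] (0 < ((let y = 9 in (\z.y)) ((\u.(\v.true)) 1)))
step 3: [let@1.0] (0 < ((\z.9) ((\u.(\v.true)) 1)))
step 4: [beta@1] (0 < 9)
step 5: [delta@root] true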